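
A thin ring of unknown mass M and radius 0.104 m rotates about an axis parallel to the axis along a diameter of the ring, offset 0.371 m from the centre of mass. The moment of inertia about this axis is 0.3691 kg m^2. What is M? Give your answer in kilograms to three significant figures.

2.58

I = I_cm + Md² = (1/2)MR² + Md² = M·[0.5·(0.104)² + (0.371)²] = M·0.14305.
So M = 0.3691 / 0.14305 = 2.5802 kg.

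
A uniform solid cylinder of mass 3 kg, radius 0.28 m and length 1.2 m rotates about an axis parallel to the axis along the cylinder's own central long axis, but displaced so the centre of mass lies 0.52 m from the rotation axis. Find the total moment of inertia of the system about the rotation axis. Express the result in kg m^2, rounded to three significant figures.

I_cm = (1/2)MR² = (1/2)(3)(0.28)² = 0.1176 kg m^2; centre at d = 0.52 m, so I = I_cm + Md² gives I = 0.1176 + (3)(0.52)² = 0.9288 kg m^2.

0.929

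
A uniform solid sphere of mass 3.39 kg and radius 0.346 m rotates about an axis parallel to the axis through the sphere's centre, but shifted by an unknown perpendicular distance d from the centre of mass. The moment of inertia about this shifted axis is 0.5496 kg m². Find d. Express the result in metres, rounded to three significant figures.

0.338

About the centre-of-mass axis, I_cm = (2/5)MR² = (2/5)(3.39)(0.346)² = 0.16233 kg m².
Parallel axis theorem: I = I_cm + Md², so Md² = 0.5496 − 0.16233 = 0.38727 kg m².
d = √(0.38727 / 3.39) = 0.33799 m.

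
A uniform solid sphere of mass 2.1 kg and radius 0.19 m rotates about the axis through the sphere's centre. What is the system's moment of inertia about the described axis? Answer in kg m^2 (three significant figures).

0.0303

I_cm = (2/5)MR² = (2/5)(2.1)(0.19)² = 0.030324 kg m^2; axis through the centre, so I = 0.030324 kg m^2.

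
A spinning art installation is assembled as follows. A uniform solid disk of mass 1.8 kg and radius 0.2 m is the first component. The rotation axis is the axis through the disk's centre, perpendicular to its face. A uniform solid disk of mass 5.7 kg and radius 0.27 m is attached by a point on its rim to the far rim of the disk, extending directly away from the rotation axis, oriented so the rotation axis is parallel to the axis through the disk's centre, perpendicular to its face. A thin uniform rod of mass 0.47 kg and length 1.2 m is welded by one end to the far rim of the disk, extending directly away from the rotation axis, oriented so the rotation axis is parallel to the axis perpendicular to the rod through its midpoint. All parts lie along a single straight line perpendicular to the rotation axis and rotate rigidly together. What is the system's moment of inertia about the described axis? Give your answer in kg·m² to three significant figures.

Solid disk: I_cm = (1/2)MR² = (1/2)(1.8)(0.2)² = 0.036 kg·m²; axis through the centre, so I = 0.036 kg·m².
Solid disk: I_cm = (1/2)MR² = (1/2)(5.7)(0.27)² = 0.20777 kg·m²; centre at d = 0.2 + 0.27 = 0.47 m, so the parallel axis theorem gives I = 0.20777 + (5.7)(0.47)² = 1.4669 kg·m².
Thin rod: I_cm = (1/12)ML² = (1/12)(0.47)(1.2)² = 0.0564 kg·m²; centre at d = 0.2 + 0.27 + 0.27 + 0.6 = 1.34 m, so the parallel axis theorem gives I = 0.0564 + (0.47)(1.34)² = 0.90033 kg·m².
Total I = 0.036 + 1.4669 + 0.90033 = 2.4032 kg·m².

2.40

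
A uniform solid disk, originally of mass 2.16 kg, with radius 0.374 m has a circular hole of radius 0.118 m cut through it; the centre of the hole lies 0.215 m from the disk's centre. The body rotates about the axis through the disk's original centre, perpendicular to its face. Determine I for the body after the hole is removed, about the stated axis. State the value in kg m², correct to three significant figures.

Unpierced body about its centre: I₀ = (1/2)MR² = (1/2)(2.16)(0.374)² = 0.15107 kg m².
The removed disk has mass m = M·(r/R)² = (2.16)(0.118/0.374)² = 0.21502 kg (same uniform areal density).
Its moment of inertia about the rotation axis (parallel-axis theorem): I_hole = (1/2)mr² + md² = (1/2)(0.21502)(0.118)² + (0.21502)(0.215)² = 0.011436 kg m².
Treating the hole as negative mass, I = I₀ − I_hole = 0.15107 − 0.011436 = 0.13963 kg m².

0.140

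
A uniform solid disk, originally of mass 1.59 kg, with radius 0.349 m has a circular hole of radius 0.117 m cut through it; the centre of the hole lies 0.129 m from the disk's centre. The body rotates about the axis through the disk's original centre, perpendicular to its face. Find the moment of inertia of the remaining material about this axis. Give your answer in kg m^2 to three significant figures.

Unpierced body about its centre: I₀ = (1/2)MR² = (1/2)(1.59)(0.349)² = 0.096832 kg m^2.
The removed disk has mass m = M·(r/R)² = (1.59)(0.117/0.349)² = 0.1787 kg (same uniform areal density).
Its moment of inertia about the rotation axis (parallel-axis theorem): I_hole = (1/2)mr² + md² = (1/2)(0.1787)(0.117)² + (0.1787)(0.129)² = 0.0041968 kg m^2.
Treating the hole as negative mass, I = I₀ − I_hole = 0.096832 − 0.0041968 = 0.092635 kg m^2.

0.0926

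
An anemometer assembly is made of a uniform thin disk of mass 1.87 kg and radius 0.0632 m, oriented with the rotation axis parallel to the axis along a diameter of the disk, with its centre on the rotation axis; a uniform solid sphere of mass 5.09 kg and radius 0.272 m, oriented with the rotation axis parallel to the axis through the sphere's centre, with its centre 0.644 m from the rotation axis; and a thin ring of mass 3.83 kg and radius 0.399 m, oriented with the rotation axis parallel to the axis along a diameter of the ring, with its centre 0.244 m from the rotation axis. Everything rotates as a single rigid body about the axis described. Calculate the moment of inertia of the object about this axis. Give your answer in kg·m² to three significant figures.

Thin disk: I_cm = (1/4)MR² = (1/4)(1.87)(0.0632)² = 0.0018673 kg·m²; axis through the centre, so I = 0.0018673 kg·m².
Solid sphere: I_cm = (2/5)MR² = (2/5)(5.09)(0.272)² = 0.15063 kg·m²; centre at d = 0.644 m, so I = I_cm + Md² gives I = 0.15063 + (5.09)(0.644)² = 2.2616 kg·m².
Thin ring: I_cm = (1/2)MR² = (1/2)(3.83)(0.399)² = 0.30487 kg·m²; centre at d = 0.244 m, so I = I_cm + Md² gives I = 0.30487 + (3.83)(0.244)² = 0.53289 kg·m².
Total I = 0.0018673 + 2.2616 + 0.53289 = 2.7964 kg·m².

2.80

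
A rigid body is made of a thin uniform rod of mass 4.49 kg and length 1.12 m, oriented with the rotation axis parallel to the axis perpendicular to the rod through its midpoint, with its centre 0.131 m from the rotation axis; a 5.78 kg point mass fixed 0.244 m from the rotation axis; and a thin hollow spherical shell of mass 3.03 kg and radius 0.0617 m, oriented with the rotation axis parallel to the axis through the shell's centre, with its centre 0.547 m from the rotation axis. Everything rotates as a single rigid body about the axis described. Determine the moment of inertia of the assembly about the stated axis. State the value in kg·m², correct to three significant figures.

Thin rod: I_cm = (1/12)ML² = (1/12)(4.49)(1.12)² = 0.46935 kg·m²; centre at d = 0.131 m, so the parallel axis theorem gives I = 0.46935 + (4.49)(0.131)² = 0.54641 kg·m².
Point mass: I_cm = 0; centre at d = 0.244 m, so the parallel axis theorem gives I = 0 + (5.78)(0.244)² = 0.34412 kg·m².
Spherical shell: I_cm = (2/3)MR² = (2/3)(3.03)(0.0617)² = 0.0076899 kg·m²; centre at d = 0.547 m, so the parallel axis theorem gives I = 0.0076899 + (3.03)(0.547)² = 0.91429 kg·m².
Total I = 0.54641 + 0.34412 + 0.91429 = 1.8048 kg·m².

1.80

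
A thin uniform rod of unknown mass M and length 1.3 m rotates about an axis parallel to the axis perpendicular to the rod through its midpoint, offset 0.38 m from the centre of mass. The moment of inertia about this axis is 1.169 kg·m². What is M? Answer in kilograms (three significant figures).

I = I_cm + Md² = (1/12)ML² + Md² = M·[0.0833333·(1.3)² + (0.38)²] = M·0.28523.
So M = 1.169 / 0.28523 = 4.0984 kg.

4.10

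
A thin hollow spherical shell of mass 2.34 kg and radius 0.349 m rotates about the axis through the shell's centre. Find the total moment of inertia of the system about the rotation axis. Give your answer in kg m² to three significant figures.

I_cm = (2/3)MR² = (2/3)(2.34)(0.349)² = 0.19001 kg m²; axis through the centre, so I = 0.19001 kg m².

0.190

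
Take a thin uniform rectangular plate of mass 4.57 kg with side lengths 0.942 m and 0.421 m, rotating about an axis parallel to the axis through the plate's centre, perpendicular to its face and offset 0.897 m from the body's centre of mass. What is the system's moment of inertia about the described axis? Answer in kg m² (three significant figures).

I_cm = (1/12)M(a²+b²) = (1/12)(4.57)[(0.942)² + (0.421)²] = 0.40544 kg m²; centre at d = 0.897 m, so I = I_cm + Md² gives I = 0.40544 + (4.57)(0.897)² = 4.0825 kg m².

4.08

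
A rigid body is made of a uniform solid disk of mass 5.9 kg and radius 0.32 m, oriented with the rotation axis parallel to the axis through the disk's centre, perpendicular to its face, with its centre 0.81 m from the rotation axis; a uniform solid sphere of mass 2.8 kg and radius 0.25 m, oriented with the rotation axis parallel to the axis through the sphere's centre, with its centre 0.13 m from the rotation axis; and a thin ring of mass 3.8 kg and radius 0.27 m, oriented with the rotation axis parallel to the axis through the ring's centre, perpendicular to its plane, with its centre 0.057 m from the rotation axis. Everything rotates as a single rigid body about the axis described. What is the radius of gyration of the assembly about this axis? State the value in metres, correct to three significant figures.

Solid disk: I_cm = (1/2)MR² = (1/2)(5.9)(0.32)² = 0.30208 kg m^2; centre at d = 0.81 m, so the parallel axis theorem gives I = 0.30208 + (5.9)(0.81)² = 4.1731 kg m^2.
Solid sphere: I_cm = (2/5)MR² = (2/5)(2.8)(0.25)² = 0.07 kg m^2; centre at d = 0.13 m, so the parallel axis theorem gives I = 0.07 + (2.8)(0.13)² = 0.11732 kg m^2.
Thin ring: I_cm = MR² = (3.8)(0.27)² = 0.27702 kg m^2; centre at d = 0.057 m, so the parallel axis theorem gives I = 0.27702 + (3.8)(0.057)² = 0.28937 kg m^2.
Total I = 4.5798 kg m^2; total mass M = 12.5 kg.
k = √(I/M) = √(4.5798/12.5) = 0.60529 m.

0.605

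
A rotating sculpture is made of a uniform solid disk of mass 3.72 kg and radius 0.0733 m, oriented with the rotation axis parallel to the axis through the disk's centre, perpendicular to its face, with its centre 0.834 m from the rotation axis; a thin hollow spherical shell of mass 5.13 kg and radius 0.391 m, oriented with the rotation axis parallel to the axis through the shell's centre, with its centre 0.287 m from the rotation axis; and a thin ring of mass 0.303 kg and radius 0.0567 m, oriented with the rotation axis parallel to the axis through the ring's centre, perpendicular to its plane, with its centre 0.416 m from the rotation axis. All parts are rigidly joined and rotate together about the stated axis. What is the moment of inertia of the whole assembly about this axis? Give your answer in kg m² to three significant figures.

3.60

Solid disk: I_cm = (1/2)MR² = (1/2)(3.72)(0.0733)² = 0.0099936 kg m²; centre at d = 0.834 m, so I = I_cm + Md² gives I = 0.0099936 + (3.72)(0.834)² = 2.5975 kg m².
Spherical shell: I_cm = (2/3)MR² = (2/3)(5.13)(0.391)² = 0.52285 kg m²; centre at d = 0.287 m, so I = I_cm + Md² gives I = 0.52285 + (5.13)(0.287)² = 0.94541 kg m².
Thin ring: I_cm = MR² = (0.303)(0.0567)² = 0.00097411 kg m²; centre at d = 0.416 m, so I = I_cm + Md² gives I = 0.00097411 + (0.303)(0.416)² = 0.05341 kg m².
Total I = 2.5975 + 0.94541 + 0.05341 = 3.5963 kg m².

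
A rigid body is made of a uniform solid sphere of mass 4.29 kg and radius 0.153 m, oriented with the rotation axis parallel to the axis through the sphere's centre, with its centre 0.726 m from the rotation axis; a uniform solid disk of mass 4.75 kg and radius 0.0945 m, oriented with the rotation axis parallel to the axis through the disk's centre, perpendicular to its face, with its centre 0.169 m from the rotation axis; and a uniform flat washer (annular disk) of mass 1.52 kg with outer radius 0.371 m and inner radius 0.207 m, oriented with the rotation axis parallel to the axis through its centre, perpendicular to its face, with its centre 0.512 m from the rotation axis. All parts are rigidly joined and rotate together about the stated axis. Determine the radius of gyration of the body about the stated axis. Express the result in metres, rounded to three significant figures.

0.532

Solid sphere: I_cm = (2/5)MR² = (2/5)(4.29)(0.153)² = 0.04017 kg·m²; centre at d = 0.726 m, so I = I_cm + Md² gives I = 0.04017 + (4.29)(0.726)² = 2.3013 kg·m².
Solid disk: I_cm = (1/2)MR² = (1/2)(4.75)(0.0945)² = 0.021209 kg·m²; centre at d = 0.169 m, so I = I_cm + Md² gives I = 0.021209 + (4.75)(0.169)² = 0.15687 kg·m².
Annular disk: I_cm = (1/2)M(R²+r²) = (1/2)(1.52)[(0.371)² + (0.207)²] = 0.13717 kg·m²; centre at d = 0.512 m, so I = I_cm + Md² gives I = 0.13717 + (1.52)(0.512)² = 0.53563 kg·m².
Total I = 2.9938 kg·m²; total mass M = 10.56 kg.
k = √(I/M) = √(2.9938/10.56) = 0.53245 m.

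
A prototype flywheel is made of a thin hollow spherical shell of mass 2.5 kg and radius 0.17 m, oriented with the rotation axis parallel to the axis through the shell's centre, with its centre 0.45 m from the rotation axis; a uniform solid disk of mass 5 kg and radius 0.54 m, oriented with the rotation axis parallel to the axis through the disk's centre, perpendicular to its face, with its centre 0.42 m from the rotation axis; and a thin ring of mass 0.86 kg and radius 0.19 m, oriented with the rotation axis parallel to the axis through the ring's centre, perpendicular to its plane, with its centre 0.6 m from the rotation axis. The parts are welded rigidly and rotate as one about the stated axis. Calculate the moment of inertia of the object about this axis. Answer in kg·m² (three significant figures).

2.51

Spherical shell: I_cm = (2/3)MR² = (2/3)(2.5)(0.17)² = 0.048167 kg·m²; centre at d = 0.45 m, so I = I_cm + Md² gives I = 0.048167 + (2.5)(0.45)² = 0.55442 kg·m².
Solid disk: I_cm = (1/2)MR² = (1/2)(5)(0.54)² = 0.729 kg·m²; centre at d = 0.42 m, so I = I_cm + Md² gives I = 0.729 + (5)(0.42)² = 1.611 kg·m².
Thin ring: I_cm = MR² = (0.86)(0.19)² = 0.031046 kg·m²; centre at d = 0.6 m, so I = I_cm + Md² gives I = 0.031046 + (0.86)(0.6)² = 0.34065 kg·m².
Total I = 0.55442 + 1.611 + 0.34065 = 2.5061 kg·m².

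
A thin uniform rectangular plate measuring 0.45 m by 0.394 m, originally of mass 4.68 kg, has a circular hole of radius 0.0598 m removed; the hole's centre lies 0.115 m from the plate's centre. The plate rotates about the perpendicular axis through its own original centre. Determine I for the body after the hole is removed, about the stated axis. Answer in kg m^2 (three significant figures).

Unpierced body about its centre: I₀ = (1/12)M(a²+b²) = (1/12)(4.68)[(0.45)² + (0.394)²] = 0.13952 kg m^2.
The removed disk has mass m = M·πr²/(ab) = (4.68)·π(0.0598)²/(0.45·0.394) = 0.29654 kg (same uniform areal density).
Its moment of inertia about the rotation axis (parallel-axis theorem): I_hole = (1/2)mr² + md² = (1/2)(0.29654)(0.0598)² + (0.29654)(0.115)² = 0.004452 kg m^2.
Treating the hole as negative mass, I = I₀ − I_hole = 0.13952 − 0.004452 = 0.13507 kg m^2.

0.135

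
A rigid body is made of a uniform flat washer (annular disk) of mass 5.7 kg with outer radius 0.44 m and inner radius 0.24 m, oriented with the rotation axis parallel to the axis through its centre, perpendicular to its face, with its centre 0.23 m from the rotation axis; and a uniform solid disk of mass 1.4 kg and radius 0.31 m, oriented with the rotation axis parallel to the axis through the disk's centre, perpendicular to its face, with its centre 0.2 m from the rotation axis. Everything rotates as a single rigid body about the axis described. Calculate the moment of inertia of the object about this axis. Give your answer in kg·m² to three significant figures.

Annular disk: I_cm = (1/2)M(R²+r²) = (1/2)(5.7)[(0.44)² + (0.24)²] = 0.71592 kg·m²; centre at d = 0.23 m, so the parallel axis theorem gives I = 0.71592 + (5.7)(0.23)² = 1.0174 kg·m².
Solid disk: I_cm = (1/2)MR² = (1/2)(1.4)(0.31)² = 0.06727 kg·m²; centre at d = 0.2 m, so the parallel axis theorem gives I = 0.06727 + (1.4)(0.2)² = 0.12327 kg·m².
Total I = 1.0174 + 0.12327 = 1.1407 kg·m².

1.14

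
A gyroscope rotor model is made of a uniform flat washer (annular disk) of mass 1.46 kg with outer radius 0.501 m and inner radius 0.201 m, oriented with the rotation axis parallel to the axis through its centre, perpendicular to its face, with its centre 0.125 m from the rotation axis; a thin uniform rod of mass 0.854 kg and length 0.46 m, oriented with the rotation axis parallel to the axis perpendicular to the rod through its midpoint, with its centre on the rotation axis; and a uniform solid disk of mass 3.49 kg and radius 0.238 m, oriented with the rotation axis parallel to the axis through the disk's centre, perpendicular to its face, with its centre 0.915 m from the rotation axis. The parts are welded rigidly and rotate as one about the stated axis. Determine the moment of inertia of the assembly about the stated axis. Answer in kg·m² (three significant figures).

3.27

Annular disk: I_cm = (1/2)M(R²+r²) = (1/2)(1.46)[(0.501)² + (0.201)²] = 0.21272 kg·m²; centre at d = 0.125 m, so the parallel axis theorem gives I = 0.21272 + (1.46)(0.125)² = 0.23554 kg·m².
Thin rod: I_cm = (1/12)ML² = (1/12)(0.854)(0.46)² = 0.015059 kg·m²; axis through the centre, so I = 0.015059 kg·m².
Solid disk: I_cm = (1/2)MR² = (1/2)(3.49)(0.238)² = 0.098844 kg·m²; centre at d = 0.915 m, so the parallel axis theorem gives I = 0.098844 + (3.49)(0.915)² = 3.0208 kg·m².
Total I = 0.23554 + 0.015059 + 3.0208 = 3.2714 kg·m².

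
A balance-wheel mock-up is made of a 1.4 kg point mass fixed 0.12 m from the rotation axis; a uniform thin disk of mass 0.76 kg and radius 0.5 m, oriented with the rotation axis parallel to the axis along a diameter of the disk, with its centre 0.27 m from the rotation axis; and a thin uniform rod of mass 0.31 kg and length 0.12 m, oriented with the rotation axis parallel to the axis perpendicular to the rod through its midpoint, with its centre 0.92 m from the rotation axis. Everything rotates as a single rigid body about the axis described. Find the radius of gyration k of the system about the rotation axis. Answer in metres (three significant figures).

0.395

Point mass: I_cm = 0; centre at d = 0.12 m, so I = I_cm + Md² gives I = 0 + (1.4)(0.12)² = 0.02016 kg·m².
Thin disk: I_cm = (1/4)MR² = (1/4)(0.76)(0.5)² = 0.0475 kg·m²; centre at d = 0.27 m, so I = I_cm + Md² gives I = 0.0475 + (0.76)(0.27)² = 0.1029 kg·m².
Thin rod: I_cm = (1/12)ML² = (1/12)(0.31)(0.12)² = 0.000372 kg·m²; centre at d = 0.92 m, so I = I_cm + Md² gives I = 0.000372 + (0.31)(0.92)² = 0.26276 kg·m².
Total I = 0.38582 kg·m²; total mass M = 2.47 kg.
k = √(I/M) = √(0.38582/2.47) = 0.39522 m.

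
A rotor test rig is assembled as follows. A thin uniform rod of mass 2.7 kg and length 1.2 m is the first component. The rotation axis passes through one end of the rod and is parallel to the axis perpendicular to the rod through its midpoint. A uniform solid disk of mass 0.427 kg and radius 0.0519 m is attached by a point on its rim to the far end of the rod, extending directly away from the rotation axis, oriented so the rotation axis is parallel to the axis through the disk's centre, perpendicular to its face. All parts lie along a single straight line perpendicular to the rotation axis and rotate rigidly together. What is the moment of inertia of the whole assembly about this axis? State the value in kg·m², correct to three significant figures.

Thin rod: I_cm = (1/12)ML² = (1/12)(2.7)(1.2)² = 0.324 kg·m²; centre at d = 0.6 m, so the parallel axis theorem gives I = 0.324 + (2.7)(0.6)² = 1.296 kg·m².
Solid disk: I_cm = (1/2)MR² = (1/2)(0.427)(0.0519)² = 0.00057509 kg·m²; centre at d = 0.6 + 0.6 + 0.0519 = 1.2519 m, so the parallel axis theorem gives I = 0.00057509 + (0.427)(1.2519)² = 0.66979 kg·m².
Total I = 1.296 + 0.66979 = 1.9658 kg·m².

1.97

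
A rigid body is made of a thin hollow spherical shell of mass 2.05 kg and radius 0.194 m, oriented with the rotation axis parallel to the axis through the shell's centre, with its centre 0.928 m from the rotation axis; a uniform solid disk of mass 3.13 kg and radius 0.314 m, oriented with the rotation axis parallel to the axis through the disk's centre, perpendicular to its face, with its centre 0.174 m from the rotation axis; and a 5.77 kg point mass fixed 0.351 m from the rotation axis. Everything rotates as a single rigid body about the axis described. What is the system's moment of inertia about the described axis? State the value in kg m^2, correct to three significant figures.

2.78

Spherical shell: I_cm = (2/3)MR² = (2/3)(2.05)(0.194)² = 0.051436 kg m^2; centre at d = 0.928 m, so the parallel axis theorem gives I = 0.051436 + (2.05)(0.928)² = 1.8169 kg m^2.
Solid disk: I_cm = (1/2)MR² = (1/2)(3.13)(0.314)² = 0.1543 kg m^2; centre at d = 0.174 m, so the parallel axis theorem gives I = 0.1543 + (3.13)(0.174)² = 0.24907 kg m^2.
Point mass: I_cm = 0; centre at d = 0.351 m, so the parallel axis theorem gives I = 0 + (5.77)(0.351)² = 0.71087 kg m^2.
Total I = 1.8169 + 0.24907 + 0.71087 = 2.7768 kg m^2.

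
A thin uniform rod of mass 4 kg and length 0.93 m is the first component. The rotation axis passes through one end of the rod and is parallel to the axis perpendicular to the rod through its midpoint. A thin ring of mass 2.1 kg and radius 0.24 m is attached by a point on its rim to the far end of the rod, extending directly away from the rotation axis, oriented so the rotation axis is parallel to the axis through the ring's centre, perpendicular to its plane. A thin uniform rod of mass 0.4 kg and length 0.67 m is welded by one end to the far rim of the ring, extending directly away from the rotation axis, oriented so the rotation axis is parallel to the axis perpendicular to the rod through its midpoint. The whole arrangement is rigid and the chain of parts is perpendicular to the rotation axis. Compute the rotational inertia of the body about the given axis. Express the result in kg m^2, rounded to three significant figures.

Thin rod: I_cm = (1/12)ML² = (1/12)(4)(0.93)² = 0.2883 kg m^2; centre at d = 0.465 m, so the parallel axis theorem gives I = 0.2883 + (4)(0.465)² = 1.1532 kg m^2.
Thin ring: I_cm = MR² = (2.1)(0.24)² = 0.12096 kg m^2; centre at d = 0.465 + 0.465 + 0.24 = 1.17 m, so the parallel axis theorem gives I = 0.12096 + (2.1)(1.17)² = 2.9956 kg m^2.
Thin rod: I_cm = (1/12)ML² = (1/12)(0.4)(0.67)² = 0.014963 kg m^2; centre at d = 0.465 + 0.465 + 0.24 + 0.24 + 0.335 = 1.745 m, so the parallel axis theorem gives I = 0.014963 + (0.4)(1.745)² = 1.233 kg m^2.
Total I = 1.1532 + 2.9956 + 1.233 = 5.3818 kg m^2.

5.38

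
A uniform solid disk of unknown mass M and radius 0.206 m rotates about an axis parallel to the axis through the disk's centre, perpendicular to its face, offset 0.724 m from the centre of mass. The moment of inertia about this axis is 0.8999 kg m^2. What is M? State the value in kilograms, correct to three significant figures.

I = I_cm + Md² = (1/2)MR² + Md² = M·[0.5·(0.206)² + (0.724)²] = M·0.54539.
So M = 0.8999 / 0.54539 = 1.65 kg.

1.65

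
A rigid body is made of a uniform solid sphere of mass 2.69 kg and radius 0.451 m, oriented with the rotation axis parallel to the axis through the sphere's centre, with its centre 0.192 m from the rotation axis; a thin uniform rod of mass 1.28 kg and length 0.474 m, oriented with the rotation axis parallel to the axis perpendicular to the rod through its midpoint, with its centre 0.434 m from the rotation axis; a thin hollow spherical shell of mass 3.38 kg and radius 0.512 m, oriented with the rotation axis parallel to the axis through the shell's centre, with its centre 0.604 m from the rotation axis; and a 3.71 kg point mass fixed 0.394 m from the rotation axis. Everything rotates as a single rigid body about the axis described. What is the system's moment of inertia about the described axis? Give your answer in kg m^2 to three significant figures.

Solid sphere: I_cm = (2/5)MR² = (2/5)(2.69)(0.451)² = 0.21886 kg m^2; centre at d = 0.192 m, so I = I_cm + Md² gives I = 0.21886 + (2.69)(0.192)² = 0.31802 kg m^2.
Thin rod: I_cm = (1/12)ML² = (1/12)(1.28)(0.474)² = 0.023965 kg m^2; centre at d = 0.434 m, so I = I_cm + Md² gives I = 0.023965 + (1.28)(0.434)² = 0.26506 kg m^2.
Spherical shell: I_cm = (2/3)MR² = (2/3)(3.38)(0.512)² = 0.5907 kg m^2; centre at d = 0.604 m, so I = I_cm + Md² gives I = 0.5907 + (3.38)(0.604)² = 1.8238 kg m^2.
Point mass: I_cm = 0; centre at d = 0.394 m, so I = I_cm + Md² gives I = 0 + (3.71)(0.394)² = 0.57593 kg m^2.
Total I = 0.31802 + 0.26506 + 1.8238 + 0.57593 = 2.9828 kg m^2.

2.98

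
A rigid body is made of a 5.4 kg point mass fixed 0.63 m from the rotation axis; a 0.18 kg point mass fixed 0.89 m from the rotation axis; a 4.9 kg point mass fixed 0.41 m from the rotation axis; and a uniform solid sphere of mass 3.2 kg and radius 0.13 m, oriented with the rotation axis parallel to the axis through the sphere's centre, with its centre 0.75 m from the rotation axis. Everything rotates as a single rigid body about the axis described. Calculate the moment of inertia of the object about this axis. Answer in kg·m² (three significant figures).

Point mass: I_cm = 0; centre at d = 0.63 m, so the parallel axis theorem gives I = 0 + (5.4)(0.63)² = 2.1433 kg·m².
Point mass: I_cm = 0; centre at d = 0.89 m, so the parallel axis theorem gives I = 0 + (0.18)(0.89)² = 0.14258 kg·m².
Point mass: I_cm = 0; centre at d = 0.41 m, so the parallel axis theorem gives I = 0 + (4.9)(0.41)² = 0.82369 kg·m².
Solid sphere: I_cm = (2/5)MR² = (2/5)(3.2)(0.13)² = 0.021632 kg·m²; centre at d = 0.75 m, so the parallel axis theorem gives I = 0.021632 + (3.2)(0.75)² = 1.8216 kg·m².
Total I = 2.1433 + 0.14258 + 0.82369 + 1.8216 = 4.9312 kg·m².

4.93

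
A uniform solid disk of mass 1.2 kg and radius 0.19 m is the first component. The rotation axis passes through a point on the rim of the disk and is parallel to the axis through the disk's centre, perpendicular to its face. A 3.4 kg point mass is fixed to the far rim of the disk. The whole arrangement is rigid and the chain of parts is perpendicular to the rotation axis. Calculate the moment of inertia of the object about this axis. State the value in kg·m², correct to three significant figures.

0.556

Solid disk: I_cm = (1/2)MR² = (1/2)(1.2)(0.19)² = 0.02166 kg·m²; centre at d = 0.19 m, so the parallel axis theorem gives I = 0.02166 + (1.2)(0.19)² = 0.06498 kg·m².
Point mass: I_cm = 0; centre at d = 0.19 + 0.19 = 0.38 m, so the parallel axis theorem gives I = 0 + (3.4)(0.38)² = 0.49096 kg·m².
Total I = 0.06498 + 0.49096 = 0.55594 kg·m².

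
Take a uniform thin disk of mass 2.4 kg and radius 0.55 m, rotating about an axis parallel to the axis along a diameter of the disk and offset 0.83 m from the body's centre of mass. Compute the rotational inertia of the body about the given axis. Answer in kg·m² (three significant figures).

1.83

I_cm = (1/4)MR² = (1/4)(2.4)(0.55)² = 0.1815 kg·m²; centre at d = 0.83 m, so I = I_cm + Md² gives I = 0.1815 + (2.4)(0.83)² = 1.8349 kg·m².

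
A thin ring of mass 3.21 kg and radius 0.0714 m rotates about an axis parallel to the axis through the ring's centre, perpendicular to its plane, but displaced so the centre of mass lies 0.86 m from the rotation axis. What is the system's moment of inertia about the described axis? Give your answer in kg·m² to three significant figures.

I_cm = MR² = (3.21)(0.0714)² = 0.016364 kg·m²; centre at d = 0.86 m, so the parallel axis theorem gives I = 0.016364 + (3.21)(0.86)² = 2.3905 kg·m².

2.39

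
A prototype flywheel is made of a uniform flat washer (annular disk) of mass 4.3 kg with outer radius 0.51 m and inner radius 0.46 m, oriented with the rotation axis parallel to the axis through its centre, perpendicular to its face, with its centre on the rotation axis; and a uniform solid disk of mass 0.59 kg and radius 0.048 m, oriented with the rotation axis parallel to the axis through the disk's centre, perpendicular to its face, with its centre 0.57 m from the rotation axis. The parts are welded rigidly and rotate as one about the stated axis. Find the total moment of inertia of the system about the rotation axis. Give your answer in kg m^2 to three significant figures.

Annular disk: I_cm = (1/2)M(R²+r²) = (1/2)(4.3)[(0.51)² + (0.46)²] = 1.0142 kg m^2; axis through the centre, so I = 1.0142 kg m^2.
Solid disk: I_cm = (1/2)MR² = (1/2)(0.59)(0.048)² = 0.00067968 kg m^2; centre at d = 0.57 m, so the parallel axis theorem gives I = 0.00067968 + (0.59)(0.57)² = 0.19237 kg m^2.
Total I = 1.0142 + 0.19237 = 1.2065 kg m^2.

1.21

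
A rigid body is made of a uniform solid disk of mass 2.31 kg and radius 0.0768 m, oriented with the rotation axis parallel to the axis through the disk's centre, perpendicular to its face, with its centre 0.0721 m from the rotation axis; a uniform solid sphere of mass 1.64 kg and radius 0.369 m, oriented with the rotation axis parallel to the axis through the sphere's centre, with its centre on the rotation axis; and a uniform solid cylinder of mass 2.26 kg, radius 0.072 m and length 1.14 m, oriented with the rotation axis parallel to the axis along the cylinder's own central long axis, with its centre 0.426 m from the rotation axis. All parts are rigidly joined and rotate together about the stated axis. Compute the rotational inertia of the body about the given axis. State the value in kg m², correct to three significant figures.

0.524

Solid disk: I_cm = (1/2)MR² = (1/2)(2.31)(0.0768)² = 0.0068125 kg m²; centre at d = 0.0721 m, so I = I_cm + Md² gives I = 0.0068125 + (2.31)(0.0721)² = 0.018821 kg m².
Solid sphere: I_cm = (2/5)MR² = (2/5)(1.64)(0.369)² = 0.089322 kg m²; axis through the centre, so I = 0.089322 kg m².
Solid cylinder: I_cm = (1/2)MR² = (1/2)(2.26)(0.072)² = 0.0058579 kg m²; centre at d = 0.426 m, so I = I_cm + Md² gives I = 0.0058579 + (2.26)(0.426)² = 0.41599 kg m².
Total I = 0.018821 + 0.089322 + 0.41599 = 0.52414 kg m².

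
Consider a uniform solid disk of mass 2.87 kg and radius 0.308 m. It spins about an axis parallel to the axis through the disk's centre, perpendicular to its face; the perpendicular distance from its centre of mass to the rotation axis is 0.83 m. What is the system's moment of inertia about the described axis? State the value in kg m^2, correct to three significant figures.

2.11

I_cm = (1/2)MR² = (1/2)(2.87)(0.308)² = 0.13613 kg m^2; centre at d = 0.83 m, so I = I_cm + Md² gives I = 0.13613 + (2.87)(0.83)² = 2.1133 kg m^2.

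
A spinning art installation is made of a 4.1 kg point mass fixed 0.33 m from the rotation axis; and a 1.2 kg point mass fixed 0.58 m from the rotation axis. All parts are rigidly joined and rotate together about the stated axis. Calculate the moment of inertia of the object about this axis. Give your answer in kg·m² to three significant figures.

Point mass: I_cm = 0; centre at d = 0.33 m, so the parallel axis theorem gives I = 0 + (4.1)(0.33)² = 0.44649 kg·m².
Point mass: I_cm = 0; centre at d = 0.58 m, so the parallel axis theorem gives I = 0 + (1.2)(0.58)² = 0.40368 kg·m².
Total I = 0.44649 + 0.40368 = 0.85017 kg·m².

0.850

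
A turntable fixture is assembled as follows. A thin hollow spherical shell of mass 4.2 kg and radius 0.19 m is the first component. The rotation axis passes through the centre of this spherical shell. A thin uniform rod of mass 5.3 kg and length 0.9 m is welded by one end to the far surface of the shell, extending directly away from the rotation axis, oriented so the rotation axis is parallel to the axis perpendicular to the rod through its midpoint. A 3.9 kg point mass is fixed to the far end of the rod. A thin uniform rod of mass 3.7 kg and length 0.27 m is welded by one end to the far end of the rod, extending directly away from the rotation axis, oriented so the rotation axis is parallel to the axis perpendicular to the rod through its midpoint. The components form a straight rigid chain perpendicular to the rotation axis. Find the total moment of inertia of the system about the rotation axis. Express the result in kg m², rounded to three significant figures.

12.8

Spherical shell: I_cm = (2/3)MR² = (2/3)(4.2)(0.19)² = 0.10108 kg m²; axis through the centre, so I = 0.10108 kg m².
Thin rod: I_cm = (1/12)ML² = (1/12)(5.3)(0.9)² = 0.35775 kg m²; centre at d = 0.19 + 0.45 = 0.64 m, so I = I_cm + Md² gives I = 0.35775 + (5.3)(0.64)² = 2.5286 kg m².
Point mass: I_cm = 0; centre at d = 0.19 + 0.45 + 0.45 = 1.09 m, so I = I_cm + Md² gives I = 0 + (3.9)(1.09)² = 4.6336 kg m².
Thin rod: I_cm = (1/12)ML² = (1/12)(3.7)(0.27)² = 0.022478 kg m²; centre at d = 0.19 + 0.45 + 0.45 + 0.135 = 1.225 m, so I = I_cm + Md² gives I = 0.022478 + (3.7)(1.225)² = 5.5748 kg m².
Total I = 0.10108 + 2.5286 + 4.6336 + 5.5748 = 12.838 kg m².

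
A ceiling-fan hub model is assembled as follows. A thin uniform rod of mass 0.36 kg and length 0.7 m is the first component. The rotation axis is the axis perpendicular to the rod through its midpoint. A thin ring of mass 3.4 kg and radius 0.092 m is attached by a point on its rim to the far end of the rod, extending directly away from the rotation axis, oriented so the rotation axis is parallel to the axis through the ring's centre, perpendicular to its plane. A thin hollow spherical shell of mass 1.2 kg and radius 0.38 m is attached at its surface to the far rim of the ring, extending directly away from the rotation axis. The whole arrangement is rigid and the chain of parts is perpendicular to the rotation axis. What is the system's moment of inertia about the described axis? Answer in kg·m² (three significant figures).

1.83

Thin rod: I_cm = (1/12)ML² = (1/12)(0.36)(0.7)² = 0.0147 kg·m²; axis through the centre, so I = 0.0147 kg·m².
Thin ring: I_cm = MR² = (3.4)(0.092)² = 0.028778 kg·m²; centre at d = 0.35 + 0.092 = 0.442 m, so I = I_cm + Md² gives I = 0.028778 + (3.4)(0.442)² = 0.69302 kg·m².
Spherical shell: I_cm = (2/3)MR² = (2/3)(1.2)(0.38)² = 0.11552 kg·m²; centre at d = 0.35 + 0.092 + 0.092 + 0.38 = 0.914 m, so I = I_cm + Md² gives I = 0.11552 + (1.2)(0.914)² = 1.118 kg·m².
Total I = 0.0147 + 0.69302 + 1.118 = 1.8257 kg·m².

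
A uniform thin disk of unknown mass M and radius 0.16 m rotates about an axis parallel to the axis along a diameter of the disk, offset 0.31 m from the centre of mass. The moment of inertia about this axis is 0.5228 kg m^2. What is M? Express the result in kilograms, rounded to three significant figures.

I = I_cm + Md² = (1/4)MR² + Md² = M·[0.25·(0.16)² + (0.31)²] = M·0.1025.
So M = 0.5228 / 0.1025 = 5.1005 kg.

5.10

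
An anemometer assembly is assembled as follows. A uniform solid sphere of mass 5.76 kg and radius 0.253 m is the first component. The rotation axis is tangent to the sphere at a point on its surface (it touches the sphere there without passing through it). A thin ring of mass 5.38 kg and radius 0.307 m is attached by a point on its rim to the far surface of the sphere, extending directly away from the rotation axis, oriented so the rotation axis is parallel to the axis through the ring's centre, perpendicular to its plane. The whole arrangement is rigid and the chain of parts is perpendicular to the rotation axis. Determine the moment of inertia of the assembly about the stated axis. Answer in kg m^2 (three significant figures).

4.58

Solid sphere: I_cm = (2/5)MR² = (2/5)(5.76)(0.253)² = 0.14748 kg m^2; centre at d = 0.253 m, so I = I_cm + Md² gives I = 0.14748 + (5.76)(0.253)² = 0.51617 kg m^2.
Thin ring: I_cm = MR² = (5.38)(0.307)² = 0.50706 kg m^2; centre at d = 0.253 + 0.253 + 0.307 = 0.813 m, so I = I_cm + Md² gives I = 0.50706 + (5.38)(0.813)² = 4.0631 kg m^2.
Total I = 0.51617 + 4.0631 = 4.5792 kg m^2.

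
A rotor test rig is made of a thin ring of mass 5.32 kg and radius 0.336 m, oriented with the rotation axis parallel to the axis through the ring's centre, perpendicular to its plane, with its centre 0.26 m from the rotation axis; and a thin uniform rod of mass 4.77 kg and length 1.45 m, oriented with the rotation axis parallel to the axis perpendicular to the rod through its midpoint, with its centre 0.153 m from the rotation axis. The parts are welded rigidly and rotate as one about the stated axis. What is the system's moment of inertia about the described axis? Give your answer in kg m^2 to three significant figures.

1.91

Thin ring: I_cm = MR² = (5.32)(0.336)² = 0.60061 kg m^2; centre at d = 0.26 m, so the parallel axis theorem gives I = 0.60061 + (5.32)(0.26)² = 0.96024 kg m^2.
Thin rod: I_cm = (1/12)ML² = (1/12)(4.77)(1.45)² = 0.83574 kg m^2; centre at d = 0.153 m, so the parallel axis theorem gives I = 0.83574 + (4.77)(0.153)² = 0.9474 kg m^2.
Total I = 0.96024 + 0.9474 = 1.9076 kg m^2.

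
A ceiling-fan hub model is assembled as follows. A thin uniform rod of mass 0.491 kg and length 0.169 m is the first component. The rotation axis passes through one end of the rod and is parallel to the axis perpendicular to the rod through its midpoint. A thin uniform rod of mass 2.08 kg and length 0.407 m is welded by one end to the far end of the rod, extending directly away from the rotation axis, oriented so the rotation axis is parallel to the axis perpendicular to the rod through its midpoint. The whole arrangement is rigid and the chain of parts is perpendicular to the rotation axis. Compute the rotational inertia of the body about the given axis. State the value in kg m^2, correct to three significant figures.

Thin rod: I_cm = (1/12)ML² = (1/12)(0.491)(0.169)² = 0.0011686 kg m^2; centre at d = 0.0845 m, so the parallel axis theorem gives I = 0.0011686 + (0.491)(0.0845)² = 0.0046745 kg m^2.
Thin rod: I_cm = (1/12)ML² = (1/12)(2.08)(0.407)² = 0.028712 kg m^2; centre at d = 0.0845 + 0.0845 + 0.2035 = 0.3725 m, so the parallel axis theorem gives I = 0.028712 + (2.08)(0.3725)² = 0.31733 kg m^2.
Total I = 0.0046745 + 0.31733 = 0.322 kg m^2.

0.322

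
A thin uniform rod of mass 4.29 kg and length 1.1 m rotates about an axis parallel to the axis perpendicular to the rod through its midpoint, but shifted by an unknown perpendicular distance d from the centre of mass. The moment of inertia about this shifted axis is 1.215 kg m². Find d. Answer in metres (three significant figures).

0.427

About the centre-of-mass axis, I_cm = (1/12)ML² = (1/12)(4.29)(1.1)² = 0.43258 kg m².
Parallel axis theorem: I = I_cm + Md², so Md² = 1.215 − 0.43258 = 0.78243 kg m².
d = √(0.78243 / 4.29) = 0.42706 m.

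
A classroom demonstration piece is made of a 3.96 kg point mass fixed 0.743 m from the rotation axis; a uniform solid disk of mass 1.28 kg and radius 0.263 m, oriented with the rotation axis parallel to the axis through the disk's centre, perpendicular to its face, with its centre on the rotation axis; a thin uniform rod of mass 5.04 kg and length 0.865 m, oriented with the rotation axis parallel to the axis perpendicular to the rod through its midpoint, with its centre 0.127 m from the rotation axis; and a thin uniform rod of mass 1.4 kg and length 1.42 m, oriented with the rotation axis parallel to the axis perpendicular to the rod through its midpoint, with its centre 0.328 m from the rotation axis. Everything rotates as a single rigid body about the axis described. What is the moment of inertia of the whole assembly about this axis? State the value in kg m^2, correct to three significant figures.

3.01

Point mass: I_cm = 0; centre at d = 0.743 m, so I = I_cm + Md² gives I = 0 + (3.96)(0.743)² = 2.1861 kg m^2.
Solid disk: I_cm = (1/2)MR² = (1/2)(1.28)(0.263)² = 0.044268 kg m^2; axis through the centre, so I = 0.044268 kg m^2.
Thin rod: I_cm = (1/12)ML² = (1/12)(5.04)(0.865)² = 0.31425 kg m^2; centre at d = 0.127 m, so I = I_cm + Md² gives I = 0.31425 + (5.04)(0.127)² = 0.39554 kg m^2.
Thin rod: I_cm = (1/12)ML² = (1/12)(1.4)(1.42)² = 0.23525 kg m^2; centre at d = 0.328 m, so I = I_cm + Md² gives I = 0.23525 + (1.4)(0.328)² = 0.38586 kg m^2.
Total I = 2.1861 + 0.044268 + 0.39554 + 0.38586 = 3.0118 kg m^2.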